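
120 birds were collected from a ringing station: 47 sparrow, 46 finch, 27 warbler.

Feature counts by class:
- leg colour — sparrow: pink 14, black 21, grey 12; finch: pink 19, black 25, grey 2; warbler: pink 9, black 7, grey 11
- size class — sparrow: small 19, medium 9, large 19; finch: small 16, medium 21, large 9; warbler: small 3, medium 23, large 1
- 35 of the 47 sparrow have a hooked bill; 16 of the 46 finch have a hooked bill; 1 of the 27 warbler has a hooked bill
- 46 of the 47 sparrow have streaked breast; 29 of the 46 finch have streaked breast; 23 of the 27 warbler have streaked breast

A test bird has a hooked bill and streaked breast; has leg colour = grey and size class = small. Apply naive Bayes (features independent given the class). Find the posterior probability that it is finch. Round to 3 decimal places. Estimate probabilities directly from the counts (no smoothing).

sparrow: (47/120) × (12/47) × (19/47) × (35/47) × (46/47) ≈ 0.0294636
finch: (46/120) × (2/46) × (16/46) × (16/46) × (29/46) ≈ 0.0012712
warbler: (27/120) × (11/27) × (3/27) × (1/27) × (23/27) ≈ 0.000321343
P(finch | x) = 0.0012712 / 0.031056143 ≈ 0.041

0.041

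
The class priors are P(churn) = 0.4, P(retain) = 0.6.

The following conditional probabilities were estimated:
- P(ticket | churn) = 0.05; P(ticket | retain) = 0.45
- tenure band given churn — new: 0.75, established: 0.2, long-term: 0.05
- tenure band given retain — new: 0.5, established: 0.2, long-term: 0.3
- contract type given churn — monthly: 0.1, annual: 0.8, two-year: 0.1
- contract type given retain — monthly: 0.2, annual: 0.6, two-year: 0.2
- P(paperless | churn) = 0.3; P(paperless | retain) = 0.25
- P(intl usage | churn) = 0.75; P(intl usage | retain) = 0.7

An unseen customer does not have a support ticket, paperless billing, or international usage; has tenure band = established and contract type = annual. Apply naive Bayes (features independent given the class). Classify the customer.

churn

churn: 0.4 × (1−0.05) × 0.2 × 0.8 × (1−0.3) × (1−0.75) = 0.01064
retain: 0.6 × (1−0.45) × 0.2 × 0.6 × (1−0.25) × (1−0.7) = 0.00891
Highest score → churn.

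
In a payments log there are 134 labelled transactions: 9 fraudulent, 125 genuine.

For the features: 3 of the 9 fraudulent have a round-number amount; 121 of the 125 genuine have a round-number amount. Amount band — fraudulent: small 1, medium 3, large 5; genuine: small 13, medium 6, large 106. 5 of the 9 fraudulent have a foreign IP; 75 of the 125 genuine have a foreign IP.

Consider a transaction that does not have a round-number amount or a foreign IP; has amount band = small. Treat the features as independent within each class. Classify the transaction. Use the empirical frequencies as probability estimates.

fraudulent: (9/134) × (6/9) × (1/9) × (4/9) ≈ 0.00221117
genuine: (125/134) × (4/125) × (13/125) × (50/125) ≈ 0.00124179
Highest score → fraudulent.

fraudulent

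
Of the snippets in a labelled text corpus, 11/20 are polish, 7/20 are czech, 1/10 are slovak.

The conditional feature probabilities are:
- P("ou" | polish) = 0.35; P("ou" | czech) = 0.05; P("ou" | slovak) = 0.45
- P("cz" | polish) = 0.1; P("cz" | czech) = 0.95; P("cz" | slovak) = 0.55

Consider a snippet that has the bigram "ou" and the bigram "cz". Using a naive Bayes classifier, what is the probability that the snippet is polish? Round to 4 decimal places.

polish: 0.55 × 0.35 × 0.1 = 0.01925
czech: 0.35 × 0.05 × 0.95 = 0.016625
slovak: 0.1 × 0.45 × 0.55 = 0.02475
P(polish | x) = 0.01925 / 0.060625 ≈ 0.3175

0.3175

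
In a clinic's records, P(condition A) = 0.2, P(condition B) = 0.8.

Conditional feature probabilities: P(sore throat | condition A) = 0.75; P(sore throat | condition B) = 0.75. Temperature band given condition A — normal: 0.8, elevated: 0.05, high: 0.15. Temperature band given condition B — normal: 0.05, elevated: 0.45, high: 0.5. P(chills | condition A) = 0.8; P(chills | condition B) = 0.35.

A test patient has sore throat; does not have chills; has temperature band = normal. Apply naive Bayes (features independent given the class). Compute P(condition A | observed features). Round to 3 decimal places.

condition A: 0.2 × 0.75 × 0.8 × (1−0.8) = 0.024
condition B: 0.8 × 0.75 × 0.05 × (1−0.35) = 0.0195
P(condition A | x) = 0.024 / 0.0435 ≈ 0.552

0.552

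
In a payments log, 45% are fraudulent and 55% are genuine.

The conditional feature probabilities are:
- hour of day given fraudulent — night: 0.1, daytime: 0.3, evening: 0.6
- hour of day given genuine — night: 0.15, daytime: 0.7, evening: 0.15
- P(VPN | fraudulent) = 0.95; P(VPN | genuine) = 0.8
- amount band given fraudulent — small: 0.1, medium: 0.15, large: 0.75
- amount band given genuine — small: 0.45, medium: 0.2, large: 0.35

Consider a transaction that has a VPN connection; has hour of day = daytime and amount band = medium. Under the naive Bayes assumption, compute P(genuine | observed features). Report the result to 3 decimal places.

fraudulent: 0.45 × 0.3 × 0.95 × 0.15 = 0.0192375
genuine: 0.55 × 0.7 × 0.8 × 0.2 = 0.0616
P(genuine | x) = 0.0616 / 0.0808375 ≈ 0.762

0.762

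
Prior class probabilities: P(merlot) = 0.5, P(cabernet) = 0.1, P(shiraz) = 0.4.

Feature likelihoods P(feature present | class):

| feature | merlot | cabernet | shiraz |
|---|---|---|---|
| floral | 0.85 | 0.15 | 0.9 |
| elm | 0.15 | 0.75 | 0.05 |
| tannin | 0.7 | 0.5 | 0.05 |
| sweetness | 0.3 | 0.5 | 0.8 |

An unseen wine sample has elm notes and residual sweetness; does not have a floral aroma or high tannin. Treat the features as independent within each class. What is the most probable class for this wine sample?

merlot: 0.5 × (1−0.85) × 0.15 × (1−0.7) × 0.3 = 0.0010125
cabernet: 0.1 × (1−0.15) × 0.75 × (1−0.5) × 0.5 = 0.0159375
shiraz: 0.4 × (1−0.9) × 0.05 × (1−0.05) × 0.8 = 0.00152
Highest score → cabernet.

cabernet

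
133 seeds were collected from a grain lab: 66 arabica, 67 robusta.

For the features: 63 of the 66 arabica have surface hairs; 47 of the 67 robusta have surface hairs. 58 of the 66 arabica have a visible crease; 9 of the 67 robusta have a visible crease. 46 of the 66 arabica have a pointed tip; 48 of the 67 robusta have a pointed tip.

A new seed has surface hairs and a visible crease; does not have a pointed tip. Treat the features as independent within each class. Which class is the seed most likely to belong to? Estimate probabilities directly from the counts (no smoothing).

arabica

arabica: (66/133) × (63/66) × (58/66) × (20/66) ≈ 0.126142
robusta: (67/133) × (47/67) × (9/67) × (19/67) ≈ 0.0134615
Highest score → arabica.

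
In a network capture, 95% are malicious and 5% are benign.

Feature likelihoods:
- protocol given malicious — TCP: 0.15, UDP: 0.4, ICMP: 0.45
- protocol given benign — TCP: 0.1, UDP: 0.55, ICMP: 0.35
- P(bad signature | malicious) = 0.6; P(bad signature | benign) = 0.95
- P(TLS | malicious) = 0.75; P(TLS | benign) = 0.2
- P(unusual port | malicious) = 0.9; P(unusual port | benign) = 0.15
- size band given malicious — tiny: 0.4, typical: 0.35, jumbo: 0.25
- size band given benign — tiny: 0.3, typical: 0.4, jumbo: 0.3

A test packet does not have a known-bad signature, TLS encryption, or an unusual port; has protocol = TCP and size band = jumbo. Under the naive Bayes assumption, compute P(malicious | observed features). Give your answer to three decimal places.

0.875

malicious: 0.95 × 0.15 × (1−0.6) × (1−0.75) × (1−0.9) × 0.25 = 0.00035625
benign: 0.05 × 0.1 × (1−0.95) × (1−0.2) × (1−0.15) × 0.3 = 0.000051
P(malicious | x) = 0.00035625 / 0.00040725 ≈ 0.875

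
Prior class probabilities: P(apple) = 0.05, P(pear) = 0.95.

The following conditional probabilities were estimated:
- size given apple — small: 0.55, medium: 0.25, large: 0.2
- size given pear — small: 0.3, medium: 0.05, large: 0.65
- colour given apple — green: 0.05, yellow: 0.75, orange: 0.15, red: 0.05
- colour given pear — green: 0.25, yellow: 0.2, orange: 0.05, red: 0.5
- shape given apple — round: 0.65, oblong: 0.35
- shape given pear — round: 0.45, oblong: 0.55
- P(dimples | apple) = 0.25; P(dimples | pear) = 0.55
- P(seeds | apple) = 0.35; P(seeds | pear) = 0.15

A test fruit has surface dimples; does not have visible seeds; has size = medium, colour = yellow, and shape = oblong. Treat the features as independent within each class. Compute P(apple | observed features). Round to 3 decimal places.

0.179

apple: 0.05 × 0.25 × 0.75 × 0.35 × 0.25 × (1−0.35) = 0.000533203125
pear: 0.95 × 0.05 × 0.2 × 0.55 × 0.55 × (1−0.15) = 0.0024426875
P(apple | x) = 0.000533203125 / 0.002975890625 ≈ 0.179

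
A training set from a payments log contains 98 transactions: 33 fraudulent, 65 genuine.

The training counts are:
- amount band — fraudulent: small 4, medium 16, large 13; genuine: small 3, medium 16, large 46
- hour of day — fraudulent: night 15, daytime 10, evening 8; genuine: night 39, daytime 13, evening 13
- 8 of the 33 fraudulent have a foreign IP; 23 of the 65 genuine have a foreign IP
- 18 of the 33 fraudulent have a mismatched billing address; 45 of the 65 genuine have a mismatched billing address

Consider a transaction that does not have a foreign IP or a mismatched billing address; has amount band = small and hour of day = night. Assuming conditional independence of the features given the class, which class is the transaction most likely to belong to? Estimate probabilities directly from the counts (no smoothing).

fraudulent: (33/98) × (4/33) × (15/33) × (25/33) × (15/33) ≈ 0.00638873
genuine: (65/98) × (3/65) × (39/65) × (42/65) × (20/65) ≈ 0.00365173
Highest score → fraudulent.

fraudulent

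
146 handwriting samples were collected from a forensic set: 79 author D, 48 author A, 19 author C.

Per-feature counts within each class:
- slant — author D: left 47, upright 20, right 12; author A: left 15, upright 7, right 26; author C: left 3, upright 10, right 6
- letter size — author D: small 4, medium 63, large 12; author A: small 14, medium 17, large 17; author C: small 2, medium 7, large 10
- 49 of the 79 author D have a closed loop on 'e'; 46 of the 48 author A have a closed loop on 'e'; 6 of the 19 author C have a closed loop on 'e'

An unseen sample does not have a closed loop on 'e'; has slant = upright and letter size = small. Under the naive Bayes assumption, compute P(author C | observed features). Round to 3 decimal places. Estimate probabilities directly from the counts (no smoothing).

0.605

author D: (79/146) × (20/79) × (4/79) × (30/79) ≈ 0.00263393
author A: (48/146) × (7/48) × (14/48) × (2/48) ≈ 0.000582667
author C: (19/146) × (10/19) × (2/19) × (13/19) ≈ 0.00493302
P(author C | x) = 0.00493302 / 0.008149617 ≈ 0.605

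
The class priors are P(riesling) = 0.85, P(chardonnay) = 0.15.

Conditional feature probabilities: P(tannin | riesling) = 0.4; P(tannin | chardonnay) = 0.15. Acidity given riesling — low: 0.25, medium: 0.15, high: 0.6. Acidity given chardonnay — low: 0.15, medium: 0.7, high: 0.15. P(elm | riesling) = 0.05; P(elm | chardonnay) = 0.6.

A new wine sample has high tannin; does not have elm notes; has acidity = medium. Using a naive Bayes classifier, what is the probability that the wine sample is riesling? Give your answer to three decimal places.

riesling: 0.85 × 0.4 × 0.15 × (1−0.05) = 0.04845
chardonnay: 0.15 × 0.15 × 0.7 × (1−0.6) = 0.0063
P(riesling | x) = 0.04845 / 0.05475 ≈ 0.885

0.885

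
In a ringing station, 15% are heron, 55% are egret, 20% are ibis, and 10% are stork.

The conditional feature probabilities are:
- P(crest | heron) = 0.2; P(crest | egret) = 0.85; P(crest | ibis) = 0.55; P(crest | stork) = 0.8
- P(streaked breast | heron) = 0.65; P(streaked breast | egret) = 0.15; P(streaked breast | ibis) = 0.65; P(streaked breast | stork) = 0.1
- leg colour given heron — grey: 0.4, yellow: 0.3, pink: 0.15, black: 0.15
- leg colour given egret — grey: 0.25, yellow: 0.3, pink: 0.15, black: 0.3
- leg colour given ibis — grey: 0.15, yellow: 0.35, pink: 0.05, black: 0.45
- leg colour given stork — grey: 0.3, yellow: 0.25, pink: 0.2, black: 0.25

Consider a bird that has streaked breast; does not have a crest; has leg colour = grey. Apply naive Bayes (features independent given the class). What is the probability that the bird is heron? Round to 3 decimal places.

heron: 0.15 × (1−0.2) × 0.65 × 0.4 = 0.0312
egret: 0.55 × (1−0.85) × 0.15 × 0.25 = 0.00309375
ibis: 0.2 × (1−0.55) × 0.65 × 0.15 = 0.008775
stork: 0.1 × (1−0.8) × 0.1 × 0.3 = 0.0006
P(heron | x) = 0.0312 / 0.04366875 ≈ 0.714

0.714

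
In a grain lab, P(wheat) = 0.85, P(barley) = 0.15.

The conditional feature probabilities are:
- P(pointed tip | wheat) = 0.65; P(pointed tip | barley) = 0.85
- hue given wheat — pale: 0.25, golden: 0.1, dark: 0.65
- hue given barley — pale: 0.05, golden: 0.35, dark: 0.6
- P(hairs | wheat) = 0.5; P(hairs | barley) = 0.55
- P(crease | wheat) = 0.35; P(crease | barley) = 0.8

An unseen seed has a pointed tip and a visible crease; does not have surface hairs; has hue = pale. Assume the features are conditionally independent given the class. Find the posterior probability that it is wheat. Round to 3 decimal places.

wheat: 0.85 × 0.65 × 0.25 × (1−0.5) × 0.35 = 0.024171875
barley: 0.15 × 0.85 × 0.05 × (1−0.55) × 0.8 = 0.002295
P(wheat | x) = 0.024171875 / 0.026466875 ≈ 0.913

0.913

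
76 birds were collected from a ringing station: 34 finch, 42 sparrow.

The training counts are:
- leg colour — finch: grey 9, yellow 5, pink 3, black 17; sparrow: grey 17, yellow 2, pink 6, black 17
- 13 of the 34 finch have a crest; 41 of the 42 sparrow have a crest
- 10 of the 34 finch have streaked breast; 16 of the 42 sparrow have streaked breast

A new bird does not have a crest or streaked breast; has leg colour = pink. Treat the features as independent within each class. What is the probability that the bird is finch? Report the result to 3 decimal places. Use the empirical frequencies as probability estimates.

0.937

finch: (34/76) × (3/34) × (21/34) × (24/34) ≈ 0.01721
sparrow: (42/76) × (6/42) × (1/42) × (26/42) ≈ 0.00116362
P(finch | x) = 0.01721 / 0.01837362 ≈ 0.937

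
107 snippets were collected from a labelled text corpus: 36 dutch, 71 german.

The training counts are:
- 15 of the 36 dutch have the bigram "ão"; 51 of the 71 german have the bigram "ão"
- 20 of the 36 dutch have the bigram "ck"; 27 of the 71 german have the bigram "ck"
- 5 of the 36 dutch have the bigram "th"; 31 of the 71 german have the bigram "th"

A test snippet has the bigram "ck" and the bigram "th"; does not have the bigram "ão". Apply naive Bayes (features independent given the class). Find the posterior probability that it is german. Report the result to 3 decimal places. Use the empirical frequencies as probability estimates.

0.672

dutch: (36/107) × (21/36) × (20/36) × (5/36) ≈ 0.0151436
german: (71/107) × (20/71) × (27/71) × (31/71) ≈ 0.0310352
P(german | x) = 0.0310352 / 0.0461788 ≈ 0.672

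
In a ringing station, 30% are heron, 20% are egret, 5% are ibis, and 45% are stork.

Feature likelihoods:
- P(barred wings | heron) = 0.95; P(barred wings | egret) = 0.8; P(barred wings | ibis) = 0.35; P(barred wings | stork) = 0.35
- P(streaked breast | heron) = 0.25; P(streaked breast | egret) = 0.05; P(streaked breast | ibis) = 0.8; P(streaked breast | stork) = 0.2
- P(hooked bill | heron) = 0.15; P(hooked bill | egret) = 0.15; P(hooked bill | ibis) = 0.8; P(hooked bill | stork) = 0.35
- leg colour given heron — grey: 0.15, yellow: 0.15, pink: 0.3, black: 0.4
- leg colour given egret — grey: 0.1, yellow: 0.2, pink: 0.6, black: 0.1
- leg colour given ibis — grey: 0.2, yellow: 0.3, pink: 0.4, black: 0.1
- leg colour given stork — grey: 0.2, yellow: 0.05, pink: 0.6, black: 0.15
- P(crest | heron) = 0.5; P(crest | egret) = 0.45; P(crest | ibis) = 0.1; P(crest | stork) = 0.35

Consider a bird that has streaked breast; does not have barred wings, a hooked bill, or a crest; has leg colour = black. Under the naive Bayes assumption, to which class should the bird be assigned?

stork

heron: 0.3 × (1−0.95) × 0.25 × (1−0.15) × 0.4 × (1−0.5) = 0.0006375
egret: 0.2 × (1−0.8) × 0.05 × (1−0.15) × 0.1 × (1−0.45) = 0.0000935
ibis: 0.05 × (1−0.35) × 0.8 × (1−0.8) × 0.1 × (1−0.1) = 0.000468
stork: 0.45 × (1−0.35) × 0.2 × (1−0.35) × 0.15 × (1−0.35) = 0.0037074375
Highest score → stork.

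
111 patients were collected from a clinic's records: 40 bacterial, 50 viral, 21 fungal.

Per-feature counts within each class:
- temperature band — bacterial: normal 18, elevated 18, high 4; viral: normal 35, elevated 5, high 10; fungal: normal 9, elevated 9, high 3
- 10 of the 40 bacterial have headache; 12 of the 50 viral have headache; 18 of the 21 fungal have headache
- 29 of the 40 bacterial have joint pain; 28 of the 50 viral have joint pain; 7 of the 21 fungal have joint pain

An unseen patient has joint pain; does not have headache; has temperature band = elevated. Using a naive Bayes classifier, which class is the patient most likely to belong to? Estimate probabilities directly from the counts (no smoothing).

bacterial: (40/111) × (18/40) × (30/40) × (29/40) ≈ 0.0881757
viral: (50/111) × (5/50) × (38/50) × (28/50) ≈ 0.0191712
fungal: (21/111) × (9/21) × (3/21) × (7/21) ≈ 0.003861
Highest score → bacterial.

bacterial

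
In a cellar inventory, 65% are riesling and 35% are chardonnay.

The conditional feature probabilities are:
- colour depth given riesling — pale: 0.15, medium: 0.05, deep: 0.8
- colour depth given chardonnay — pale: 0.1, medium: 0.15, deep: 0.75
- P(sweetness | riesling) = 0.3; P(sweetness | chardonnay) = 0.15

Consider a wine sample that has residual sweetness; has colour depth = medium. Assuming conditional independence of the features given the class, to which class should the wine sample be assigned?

riesling: 0.65 × 0.05 × 0.3 = 0.00975
chardonnay: 0.35 × 0.15 × 0.15 = 0.007875
Highest score → riesling.

riesling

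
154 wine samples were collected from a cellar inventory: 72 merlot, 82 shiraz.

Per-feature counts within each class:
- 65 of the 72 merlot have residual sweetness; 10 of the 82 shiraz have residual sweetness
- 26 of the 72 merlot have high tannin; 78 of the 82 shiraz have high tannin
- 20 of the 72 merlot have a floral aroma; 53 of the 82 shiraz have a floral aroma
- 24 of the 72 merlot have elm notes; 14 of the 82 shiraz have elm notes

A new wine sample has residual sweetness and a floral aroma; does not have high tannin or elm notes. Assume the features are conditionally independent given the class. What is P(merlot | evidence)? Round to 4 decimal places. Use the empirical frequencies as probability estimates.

0.9671

merlot: (72/154) × (65/72) × (46/72) × (20/72) × (48/72) ≈ 0.0499372
shiraz: (82/154) × (10/82) × (4/82) × (53/82) × (68/82) ≈ 0.00169778
P(merlot | x) = 0.0499372 / 0.05163498 ≈ 0.9671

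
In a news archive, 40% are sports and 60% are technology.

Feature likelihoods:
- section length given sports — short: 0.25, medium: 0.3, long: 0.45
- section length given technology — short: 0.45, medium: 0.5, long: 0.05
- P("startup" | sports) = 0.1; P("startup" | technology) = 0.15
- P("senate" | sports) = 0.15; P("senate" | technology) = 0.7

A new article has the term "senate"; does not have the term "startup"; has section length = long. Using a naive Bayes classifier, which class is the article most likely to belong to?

sports

sports: 0.4 × 0.45 × (1−0.1) × 0.15 = 0.0243
technology: 0.6 × 0.05 × (1−0.15) × 0.7 = 0.01785
Highest score → sports.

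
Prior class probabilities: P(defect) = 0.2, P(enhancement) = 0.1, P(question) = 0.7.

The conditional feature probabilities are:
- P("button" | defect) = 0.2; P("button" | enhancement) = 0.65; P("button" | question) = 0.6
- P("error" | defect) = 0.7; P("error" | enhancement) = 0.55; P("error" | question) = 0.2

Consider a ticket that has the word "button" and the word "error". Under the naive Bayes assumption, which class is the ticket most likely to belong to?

defect: 0.2 × 0.2 × 0.7 = 0.028
enhancement: 0.1 × 0.65 × 0.55 = 0.03575
question: 0.7 × 0.6 × 0.2 = 0.084
Highest score → question.

question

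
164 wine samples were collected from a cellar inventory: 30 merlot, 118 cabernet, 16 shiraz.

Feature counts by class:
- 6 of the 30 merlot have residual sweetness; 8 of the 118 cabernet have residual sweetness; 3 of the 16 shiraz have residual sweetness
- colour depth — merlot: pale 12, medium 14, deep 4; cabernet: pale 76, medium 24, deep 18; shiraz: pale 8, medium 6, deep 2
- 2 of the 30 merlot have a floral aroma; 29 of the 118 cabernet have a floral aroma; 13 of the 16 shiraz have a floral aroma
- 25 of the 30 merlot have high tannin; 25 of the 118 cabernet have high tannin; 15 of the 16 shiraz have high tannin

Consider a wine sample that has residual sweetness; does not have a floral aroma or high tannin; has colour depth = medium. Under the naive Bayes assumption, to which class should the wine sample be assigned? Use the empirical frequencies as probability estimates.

cabernet

merlot: (30/164) × (6/30) × (14/30) × (28/30) × (5/30) ≈ 0.00265583
cabernet: (118/164) × (8/118) × (24/118) × (89/118) × (93/118) ≈ 0.00589772
shiraz: (16/164) × (3/16) × (6/16) × (3/16) × (1/16) ≈ 0.0000803878
Highest score → cabernet.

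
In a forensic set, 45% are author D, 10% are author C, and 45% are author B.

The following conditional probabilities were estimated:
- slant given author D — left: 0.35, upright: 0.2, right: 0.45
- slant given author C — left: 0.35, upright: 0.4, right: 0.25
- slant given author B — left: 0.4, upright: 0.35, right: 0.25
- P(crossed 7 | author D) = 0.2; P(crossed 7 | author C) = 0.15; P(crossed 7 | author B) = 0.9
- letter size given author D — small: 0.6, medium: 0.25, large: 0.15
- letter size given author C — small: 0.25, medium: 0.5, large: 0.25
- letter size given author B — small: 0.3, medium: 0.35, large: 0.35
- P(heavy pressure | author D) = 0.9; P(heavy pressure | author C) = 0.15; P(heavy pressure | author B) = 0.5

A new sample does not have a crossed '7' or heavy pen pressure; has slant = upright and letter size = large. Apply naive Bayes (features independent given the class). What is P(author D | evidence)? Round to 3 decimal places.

author D: 0.45 × 0.2 × (1−0.2) × 0.15 × (1−0.9) = 0.00108
author C: 0.1 × 0.4 × (1−0.15) × 0.25 × (1−0.15) = 0.007225
author B: 0.45 × 0.35 × (1−0.9) × 0.35 × (1−0.5) = 0.00275625
P(author D | x) = 0.00108 / 0.01106125 ≈ 0.098

0.098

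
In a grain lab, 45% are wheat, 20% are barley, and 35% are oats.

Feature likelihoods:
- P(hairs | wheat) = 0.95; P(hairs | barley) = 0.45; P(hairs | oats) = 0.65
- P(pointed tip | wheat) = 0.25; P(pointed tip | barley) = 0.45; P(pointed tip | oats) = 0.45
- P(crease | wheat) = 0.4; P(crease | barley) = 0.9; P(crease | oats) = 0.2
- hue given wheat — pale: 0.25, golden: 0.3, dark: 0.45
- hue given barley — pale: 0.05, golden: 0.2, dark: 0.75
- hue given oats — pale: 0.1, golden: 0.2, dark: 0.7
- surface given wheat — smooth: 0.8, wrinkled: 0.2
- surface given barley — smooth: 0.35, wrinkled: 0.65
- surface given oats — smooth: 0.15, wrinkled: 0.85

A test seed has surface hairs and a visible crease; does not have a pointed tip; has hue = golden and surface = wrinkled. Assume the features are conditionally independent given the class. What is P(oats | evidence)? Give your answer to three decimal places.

0.240

wheat: 0.45 × 0.95 × (1−0.25) × 0.4 × 0.3 × 0.2 = 0.007695
barley: 0.2 × 0.45 × (1−0.45) × 0.9 × 0.2 × 0.65 = 0.0057915
oats: 0.35 × 0.65 × (1−0.45) × 0.2 × 0.2 × 0.85 = 0.00425425
P(oats | x) = 0.00425425 / 0.01774075 ≈ 0.240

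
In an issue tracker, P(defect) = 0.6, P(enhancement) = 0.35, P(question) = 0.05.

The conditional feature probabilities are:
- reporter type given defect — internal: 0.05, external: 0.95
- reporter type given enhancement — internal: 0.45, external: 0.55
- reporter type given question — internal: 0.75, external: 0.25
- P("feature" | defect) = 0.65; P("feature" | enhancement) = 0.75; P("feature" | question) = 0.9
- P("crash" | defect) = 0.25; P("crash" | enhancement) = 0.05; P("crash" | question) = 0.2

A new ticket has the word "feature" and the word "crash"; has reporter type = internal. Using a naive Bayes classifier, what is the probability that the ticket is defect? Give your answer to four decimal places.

defect: 0.6 × 0.05 × 0.65 × 0.25 = 0.004875
enhancement: 0.35 × 0.45 × 0.75 × 0.05 = 0.00590625
question: 0.05 × 0.75 × 0.9 × 0.2 = 0.00675
P(defect | x) = 0.004875 / 0.01753125 ≈ 0.2781

0.2781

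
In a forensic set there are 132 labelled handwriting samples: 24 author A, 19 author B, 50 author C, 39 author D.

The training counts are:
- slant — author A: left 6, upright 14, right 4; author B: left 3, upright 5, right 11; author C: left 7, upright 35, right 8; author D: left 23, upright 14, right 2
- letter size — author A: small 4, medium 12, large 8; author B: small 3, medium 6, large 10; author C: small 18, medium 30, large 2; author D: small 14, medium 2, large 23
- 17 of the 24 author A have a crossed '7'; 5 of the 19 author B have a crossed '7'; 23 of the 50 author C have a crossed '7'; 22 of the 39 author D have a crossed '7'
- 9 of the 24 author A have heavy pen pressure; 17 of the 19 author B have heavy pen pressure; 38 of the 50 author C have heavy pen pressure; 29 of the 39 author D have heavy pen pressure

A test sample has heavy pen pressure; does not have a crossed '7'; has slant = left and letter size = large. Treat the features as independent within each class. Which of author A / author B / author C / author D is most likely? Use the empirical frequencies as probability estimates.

author A: (24/132) × (6/24) × (8/24) × (7/24) × (9/24) ≈ 0.0016572
author B: (19/132) × (3/19) × (10/19) × (14/19) × (17/19) ≈ 0.00788612
author C: (50/132) × (7/50) × (2/50) × (27/50) × (38/50) ≈ 0.000870545
author D: (39/132) × (23/39) × (23/39) × (17/39) × (29/39) ≈ 0.0333069
Highest score → author D.

author D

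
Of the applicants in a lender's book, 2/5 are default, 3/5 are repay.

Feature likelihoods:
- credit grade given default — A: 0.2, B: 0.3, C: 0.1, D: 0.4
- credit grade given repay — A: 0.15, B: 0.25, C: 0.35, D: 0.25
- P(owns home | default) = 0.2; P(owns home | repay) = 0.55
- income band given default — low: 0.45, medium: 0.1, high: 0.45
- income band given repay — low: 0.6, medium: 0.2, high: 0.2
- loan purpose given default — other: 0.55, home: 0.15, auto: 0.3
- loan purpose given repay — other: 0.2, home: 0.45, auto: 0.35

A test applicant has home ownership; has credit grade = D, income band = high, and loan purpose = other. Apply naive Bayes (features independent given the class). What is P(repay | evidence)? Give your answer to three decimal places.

default: 0.4 × 0.4 × 0.2 × 0.45 × 0.55 = 0.00792
repay: 0.6 × 0.25 × 0.55 × 0.2 × 0.2 = 0.0033
P(repay | x) = 0.0033 / 0.01122 ≈ 0.294

0.294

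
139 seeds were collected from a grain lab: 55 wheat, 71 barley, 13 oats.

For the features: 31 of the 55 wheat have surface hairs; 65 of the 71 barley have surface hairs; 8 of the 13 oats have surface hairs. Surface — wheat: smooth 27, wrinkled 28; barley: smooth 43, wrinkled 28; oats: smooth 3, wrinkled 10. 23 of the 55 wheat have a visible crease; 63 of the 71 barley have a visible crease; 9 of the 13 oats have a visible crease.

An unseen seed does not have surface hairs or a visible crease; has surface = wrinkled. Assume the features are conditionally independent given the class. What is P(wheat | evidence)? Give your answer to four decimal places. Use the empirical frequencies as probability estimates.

wheat: (55/139) × (24/55) × (28/55) × (32/55) ≈ 0.0511422
barley: (71/139) × (6/71) × (28/71) × (8/71) ≈ 0.00191808
oats: (13/139) × (5/13) × (10/13) × (4/13) ≈ 0.0085139
P(wheat | x) = 0.0511422 / 0.06157418 ≈ 0.8306

0.8306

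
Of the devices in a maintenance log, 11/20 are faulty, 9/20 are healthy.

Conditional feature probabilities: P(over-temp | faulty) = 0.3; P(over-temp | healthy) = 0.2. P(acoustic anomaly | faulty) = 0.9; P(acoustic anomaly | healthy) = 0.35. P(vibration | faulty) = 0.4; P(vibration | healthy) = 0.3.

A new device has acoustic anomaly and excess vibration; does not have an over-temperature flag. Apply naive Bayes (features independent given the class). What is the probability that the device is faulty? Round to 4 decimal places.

faulty: 0.55 × (1−0.3) × 0.9 × 0.4 = 0.1386
healthy: 0.45 × (1−0.2) × 0.35 × 0.3 = 0.0378
P(faulty | x) = 0.1386 / 0.1764 ≈ 0.7857

0.7857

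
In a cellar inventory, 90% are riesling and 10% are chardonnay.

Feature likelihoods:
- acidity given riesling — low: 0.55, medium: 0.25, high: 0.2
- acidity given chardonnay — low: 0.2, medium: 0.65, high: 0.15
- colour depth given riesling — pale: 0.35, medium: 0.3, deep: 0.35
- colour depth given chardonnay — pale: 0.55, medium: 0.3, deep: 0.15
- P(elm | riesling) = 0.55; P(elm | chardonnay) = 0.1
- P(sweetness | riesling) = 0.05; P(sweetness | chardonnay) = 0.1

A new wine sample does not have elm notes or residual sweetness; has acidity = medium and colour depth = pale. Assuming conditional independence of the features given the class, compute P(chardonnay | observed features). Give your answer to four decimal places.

riesling: 0.9 × 0.25 × 0.35 × (1−0.55) × (1−0.05) = 0.033665625
chardonnay: 0.1 × 0.65 × 0.55 × (1−0.1) × (1−0.1) = 0.0289575
P(chardonnay | x) = 0.0289575 / 0.062623125 ≈ 0.4624

0.4624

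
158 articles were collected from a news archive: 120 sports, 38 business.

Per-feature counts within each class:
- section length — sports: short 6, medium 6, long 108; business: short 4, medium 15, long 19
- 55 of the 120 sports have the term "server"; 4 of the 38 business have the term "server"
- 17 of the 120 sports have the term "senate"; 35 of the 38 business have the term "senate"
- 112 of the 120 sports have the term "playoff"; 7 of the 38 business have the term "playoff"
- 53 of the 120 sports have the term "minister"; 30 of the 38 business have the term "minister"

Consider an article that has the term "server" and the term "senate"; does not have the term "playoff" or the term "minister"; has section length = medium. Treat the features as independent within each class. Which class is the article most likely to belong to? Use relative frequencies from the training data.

business

sports: (120/158) × (6/120) × (55/120) × (17/120) × (8/120) × (67/120) ≈ 0.0000917795
business: (38/158) × (15/38) × (4/38) × (35/38) × (31/38) × (8/38) ≈ 0.00158081
Highest score → business.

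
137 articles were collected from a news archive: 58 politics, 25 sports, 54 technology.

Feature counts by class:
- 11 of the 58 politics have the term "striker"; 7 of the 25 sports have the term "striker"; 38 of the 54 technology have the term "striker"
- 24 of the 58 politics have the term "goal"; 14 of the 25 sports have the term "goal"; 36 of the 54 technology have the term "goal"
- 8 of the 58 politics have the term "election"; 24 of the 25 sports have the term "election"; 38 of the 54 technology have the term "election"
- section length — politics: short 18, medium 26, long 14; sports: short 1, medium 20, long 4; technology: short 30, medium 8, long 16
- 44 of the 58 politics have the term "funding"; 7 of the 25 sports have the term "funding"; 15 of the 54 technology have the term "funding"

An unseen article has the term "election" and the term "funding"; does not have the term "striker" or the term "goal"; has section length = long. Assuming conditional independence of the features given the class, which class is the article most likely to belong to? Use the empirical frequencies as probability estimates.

politics: (58/137) × (47/58) × (34/58) × (8/58) × (14/58) × (44/58) ≈ 0.00507943
sports: (25/137) × (18/25) × (11/25) × (24/25) × (4/25) × (7/25) ≈ 0.0024863
technology: (54/137) × (16/54) × (18/54) × (38/54) × (16/54) × (15/54) ≈ 0.00225472
Highest score → politics.

politics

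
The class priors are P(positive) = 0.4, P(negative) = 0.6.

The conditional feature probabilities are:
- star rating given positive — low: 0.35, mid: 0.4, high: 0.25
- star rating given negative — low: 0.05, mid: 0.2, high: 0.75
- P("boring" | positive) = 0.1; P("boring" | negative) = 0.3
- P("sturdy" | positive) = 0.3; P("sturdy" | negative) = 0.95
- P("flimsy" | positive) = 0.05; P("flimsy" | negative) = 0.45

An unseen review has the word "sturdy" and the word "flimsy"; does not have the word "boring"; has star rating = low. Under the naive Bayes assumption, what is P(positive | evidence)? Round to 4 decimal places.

0.1739

positive: 0.4 × 0.35 × (1−0.1) × 0.3 × 0.05 = 0.00189
negative: 0.6 × 0.05 × (1−0.3) × 0.95 × 0.45 = 0.0089775
P(positive | x) = 0.00189 / 0.0108675 ≈ 0.1739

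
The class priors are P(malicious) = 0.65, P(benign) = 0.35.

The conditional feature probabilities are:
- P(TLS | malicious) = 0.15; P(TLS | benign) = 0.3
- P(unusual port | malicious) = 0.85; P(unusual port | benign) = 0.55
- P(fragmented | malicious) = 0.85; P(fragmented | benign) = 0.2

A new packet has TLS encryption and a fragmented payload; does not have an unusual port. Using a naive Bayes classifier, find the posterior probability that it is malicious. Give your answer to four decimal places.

malicious: 0.65 × 0.15 × (1−0.85) × 0.85 = 0.01243125
benign: 0.35 × 0.3 × (1−0.55) × 0.2 = 0.00945
P(malicious | x) = 0.01243125 / 0.02188125 ≈ 0.5681

0.5681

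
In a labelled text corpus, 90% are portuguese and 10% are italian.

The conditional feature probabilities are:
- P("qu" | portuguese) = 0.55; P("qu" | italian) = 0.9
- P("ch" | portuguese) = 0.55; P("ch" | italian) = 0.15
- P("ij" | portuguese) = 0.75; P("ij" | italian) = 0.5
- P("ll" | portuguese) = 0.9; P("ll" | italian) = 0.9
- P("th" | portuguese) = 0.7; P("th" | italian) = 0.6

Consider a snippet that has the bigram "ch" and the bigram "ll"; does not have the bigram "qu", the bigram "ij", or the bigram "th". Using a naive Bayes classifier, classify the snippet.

portuguese: 0.9 × (1−0.55) × 0.55 × (1−0.75) × 0.9 × (1−0.7) = 0.015035625
italian: 0.1 × (1−0.9) × 0.15 × (1−0.5) × 0.9 × (1−0.6) = 0.00027
Highest score → portuguese.

portuguese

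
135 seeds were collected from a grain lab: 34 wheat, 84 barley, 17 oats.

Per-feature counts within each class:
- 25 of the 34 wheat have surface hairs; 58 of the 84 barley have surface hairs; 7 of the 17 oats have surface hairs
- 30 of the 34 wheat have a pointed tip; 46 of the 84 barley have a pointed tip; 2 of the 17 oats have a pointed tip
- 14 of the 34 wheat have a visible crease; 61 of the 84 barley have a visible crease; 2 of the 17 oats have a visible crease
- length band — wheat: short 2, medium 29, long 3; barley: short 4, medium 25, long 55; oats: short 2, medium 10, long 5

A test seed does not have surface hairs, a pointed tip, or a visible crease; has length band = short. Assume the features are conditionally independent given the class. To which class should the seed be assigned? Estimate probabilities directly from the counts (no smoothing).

wheat: (34/135) × (9/34) × (4/34) × (20/34) × (2/34) ≈ 0.000271389
barley: (84/135) × (26/84) × (38/84) × (23/84) × (4/84) ≈ 0.00113599
oats: (17/135) × (10/17) × (15/17) × (15/17) × (2/17) ≈ 0.00678472
Highest score → oats.

oats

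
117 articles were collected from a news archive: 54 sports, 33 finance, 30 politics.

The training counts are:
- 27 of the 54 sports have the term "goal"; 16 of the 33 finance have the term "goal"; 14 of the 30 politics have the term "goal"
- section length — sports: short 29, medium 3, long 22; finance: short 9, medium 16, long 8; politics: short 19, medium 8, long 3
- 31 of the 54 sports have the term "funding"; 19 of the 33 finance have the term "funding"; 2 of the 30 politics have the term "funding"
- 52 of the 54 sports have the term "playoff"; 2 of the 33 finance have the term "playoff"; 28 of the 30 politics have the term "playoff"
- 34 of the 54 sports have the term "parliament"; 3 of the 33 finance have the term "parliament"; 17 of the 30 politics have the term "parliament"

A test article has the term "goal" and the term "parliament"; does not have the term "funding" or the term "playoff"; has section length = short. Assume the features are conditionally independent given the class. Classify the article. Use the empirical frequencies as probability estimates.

politics

sports: (54/117) × (27/54) × (29/54) × (23/54) × (2/54) × (34/54) ≈ 0.00123094
finance: (33/117) × (16/33) × (9/33) × (14/33) × (31/33) × (3/33) ≈ 0.00135124
politics: (30/117) × (14/30) × (19/30) × (28/30) × (2/30) × (17/30) ≈ 0.00267207
Highest score → politics.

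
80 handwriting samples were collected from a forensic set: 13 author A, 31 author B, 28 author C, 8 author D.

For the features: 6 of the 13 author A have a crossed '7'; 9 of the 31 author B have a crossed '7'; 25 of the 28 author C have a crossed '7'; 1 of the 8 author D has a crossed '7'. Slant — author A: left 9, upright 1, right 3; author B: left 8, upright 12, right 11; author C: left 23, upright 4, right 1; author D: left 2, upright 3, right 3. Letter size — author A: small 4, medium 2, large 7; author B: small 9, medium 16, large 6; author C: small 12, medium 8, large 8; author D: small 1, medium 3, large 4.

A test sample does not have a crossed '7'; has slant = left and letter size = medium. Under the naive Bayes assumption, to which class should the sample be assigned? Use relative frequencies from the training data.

author A: (13/80) × (7/13) × (9/13) × (2/13) ≈ 0.00931953
author B: (31/80) × (22/31) × (8/31) × (16/31) ≈ 0.0366285
author C: (28/80) × (3/28) × (23/28) × (8/28) ≈ 0.00880102
author D: (8/80) × (7/8) × (2/8) × (3/8) = 0.008203125
Highest score → author B.

author B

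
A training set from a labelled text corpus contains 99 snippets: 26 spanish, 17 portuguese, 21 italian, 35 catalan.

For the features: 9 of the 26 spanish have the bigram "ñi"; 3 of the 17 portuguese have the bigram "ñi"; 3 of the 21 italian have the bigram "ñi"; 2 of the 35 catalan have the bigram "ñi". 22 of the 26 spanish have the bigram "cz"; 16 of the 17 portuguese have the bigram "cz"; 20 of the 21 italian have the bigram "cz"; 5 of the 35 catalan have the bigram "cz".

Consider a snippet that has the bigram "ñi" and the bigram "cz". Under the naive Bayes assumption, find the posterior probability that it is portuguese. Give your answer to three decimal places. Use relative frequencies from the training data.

spanish: (26/99) × (9/26) × (22/26) ≈ 0.0769231
portuguese: (17/99) × (3/17) × (16/17) ≈ 0.0285205
italian: (21/99) × (3/21) × (20/21) ≈ 0.02886
catalan: (35/99) × (2/35) × (5/35) ≈ 0.002886
P(portuguese | x) = 0.0285205 / 0.1371896 ≈ 0.208

0.208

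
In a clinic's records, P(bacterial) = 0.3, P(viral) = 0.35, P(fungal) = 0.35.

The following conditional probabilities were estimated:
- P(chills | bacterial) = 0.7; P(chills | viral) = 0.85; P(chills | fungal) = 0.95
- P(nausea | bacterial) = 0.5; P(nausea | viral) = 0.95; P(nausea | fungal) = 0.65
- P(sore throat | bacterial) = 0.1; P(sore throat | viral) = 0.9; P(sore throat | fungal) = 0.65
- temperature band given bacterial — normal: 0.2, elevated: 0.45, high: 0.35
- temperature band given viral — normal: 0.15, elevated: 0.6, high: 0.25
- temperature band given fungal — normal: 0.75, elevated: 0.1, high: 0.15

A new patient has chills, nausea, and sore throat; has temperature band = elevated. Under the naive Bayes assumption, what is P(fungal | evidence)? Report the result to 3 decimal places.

0.082

bacterial: 0.3 × 0.7 × 0.5 × 0.1 × 0.45 = 0.004725
viral: 0.35 × 0.85 × 0.95 × 0.9 × 0.6 = 0.1526175
fungal: 0.35 × 0.95 × 0.65 × 0.65 × 0.1 = 0.014048125
P(fungal | x) = 0.014048125 / 0.171390625 ≈ 0.082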